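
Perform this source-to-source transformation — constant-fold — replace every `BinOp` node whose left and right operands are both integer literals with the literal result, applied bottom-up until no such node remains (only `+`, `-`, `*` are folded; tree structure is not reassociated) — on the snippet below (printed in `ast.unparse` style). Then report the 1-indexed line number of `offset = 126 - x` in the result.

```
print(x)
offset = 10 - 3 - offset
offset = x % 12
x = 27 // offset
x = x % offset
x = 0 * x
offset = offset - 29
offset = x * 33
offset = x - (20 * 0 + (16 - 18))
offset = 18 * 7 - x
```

10

Transformed code:
print(x)
offset = 7 - offset
offset = x % 12
x = 27 // offset
x = x % offset
x = 0 * x
offset = offset - 29
offset = x * 33
offset = x - -2
offset = 126 - x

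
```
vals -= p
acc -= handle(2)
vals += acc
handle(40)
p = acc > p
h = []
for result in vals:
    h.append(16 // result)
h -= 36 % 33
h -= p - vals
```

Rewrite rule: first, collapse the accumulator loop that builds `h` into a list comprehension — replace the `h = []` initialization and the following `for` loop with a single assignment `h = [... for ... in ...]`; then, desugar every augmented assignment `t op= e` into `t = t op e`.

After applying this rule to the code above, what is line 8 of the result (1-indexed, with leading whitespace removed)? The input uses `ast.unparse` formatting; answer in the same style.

Transformed code:
vals = vals - p
acc = acc - handle(2)
vals = vals + acc
handle(40)
p = acc > p
h = [16 // result for result in vals]
h = h - 36 % 33
h = h - (p - vals)

h = h - (p - vals)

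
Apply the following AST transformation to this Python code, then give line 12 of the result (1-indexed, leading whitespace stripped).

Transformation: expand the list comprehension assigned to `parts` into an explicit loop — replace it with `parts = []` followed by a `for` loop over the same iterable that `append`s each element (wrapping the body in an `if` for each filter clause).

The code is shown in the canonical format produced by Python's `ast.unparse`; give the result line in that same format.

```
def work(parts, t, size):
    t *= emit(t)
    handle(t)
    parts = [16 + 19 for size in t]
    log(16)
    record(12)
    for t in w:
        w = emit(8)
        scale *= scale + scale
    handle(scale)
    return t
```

handle(scale)

Transformed code:
def work(parts, t, size):
    t *= emit(t)
    handle(t)
    parts = []
    for size in t:
        parts.append(16 + 19)
    log(16)
    record(12)
    for t in w:
        w = emit(8)
        scale *= scale + scale
    handle(scale)
    return t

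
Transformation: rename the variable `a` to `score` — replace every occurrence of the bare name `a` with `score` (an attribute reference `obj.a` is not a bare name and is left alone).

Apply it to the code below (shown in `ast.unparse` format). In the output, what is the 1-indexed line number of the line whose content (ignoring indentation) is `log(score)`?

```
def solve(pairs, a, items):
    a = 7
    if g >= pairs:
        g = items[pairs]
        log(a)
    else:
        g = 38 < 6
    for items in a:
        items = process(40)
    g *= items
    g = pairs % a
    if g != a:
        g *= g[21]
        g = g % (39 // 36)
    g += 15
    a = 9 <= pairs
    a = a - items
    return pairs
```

Transformed code:
def solve(pairs, score, items):
    score = 7
    if g >= pairs:
        g = items[pairs]
        log(score)
    else:
        g = 38 < 6
    for items in score:
        items = process(40)
    g *= items
    g = pairs % score
    if g != score:
        g *= g[21]
        g = g % (39 // 36)
    g += 15
    score = 9 <= pairs
    score = score - items
    return pairs

5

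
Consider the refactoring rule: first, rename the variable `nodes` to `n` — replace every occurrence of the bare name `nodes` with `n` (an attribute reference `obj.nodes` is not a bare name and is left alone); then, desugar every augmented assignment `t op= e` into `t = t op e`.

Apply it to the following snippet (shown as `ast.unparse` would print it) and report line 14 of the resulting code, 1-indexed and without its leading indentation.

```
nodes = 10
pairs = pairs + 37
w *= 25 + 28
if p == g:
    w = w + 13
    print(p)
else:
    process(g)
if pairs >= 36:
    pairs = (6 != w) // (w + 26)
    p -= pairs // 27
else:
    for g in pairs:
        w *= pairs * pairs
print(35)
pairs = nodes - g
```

w = w * (pairs * pairs)

Transformed code:
n = 10
pairs = pairs + 37
w = w * (25 + 28)
if p == g:
    w = w + 13
    print(p)
else:
    process(g)
if pairs >= 36:
    pairs = (6 != w) // (w + 26)
    p = p - pairs // 27
else:
    for g in pairs:
        w = w * (pairs * pairs)
print(35)
pairs = n - g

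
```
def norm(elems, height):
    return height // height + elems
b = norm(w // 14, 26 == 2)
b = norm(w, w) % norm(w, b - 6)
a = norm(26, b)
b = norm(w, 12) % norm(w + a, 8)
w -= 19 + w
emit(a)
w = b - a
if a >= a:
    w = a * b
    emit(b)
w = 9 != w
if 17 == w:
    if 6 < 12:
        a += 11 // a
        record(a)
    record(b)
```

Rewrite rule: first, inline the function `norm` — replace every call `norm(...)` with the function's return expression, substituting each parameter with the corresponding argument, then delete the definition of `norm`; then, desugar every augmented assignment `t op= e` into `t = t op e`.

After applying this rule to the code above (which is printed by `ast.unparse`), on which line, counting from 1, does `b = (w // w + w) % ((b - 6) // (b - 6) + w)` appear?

Transformed code:
b = (26 == 2) // (26 == 2) + w // 14
b = (w // w + w) % ((b - 6) // (b - 6) + w)
a = b // b + 26
b = (12 // 12 + w) % (8 // 8 + (w + a))
w = w - (19 + w)
emit(a)
w = b - a
if a >= a:
    w = a * b
    emit(b)
w = 9 != w
if 17 == w:
    if 6 < 12:
        a = a + 11 // a
        record(a)
    record(b)

2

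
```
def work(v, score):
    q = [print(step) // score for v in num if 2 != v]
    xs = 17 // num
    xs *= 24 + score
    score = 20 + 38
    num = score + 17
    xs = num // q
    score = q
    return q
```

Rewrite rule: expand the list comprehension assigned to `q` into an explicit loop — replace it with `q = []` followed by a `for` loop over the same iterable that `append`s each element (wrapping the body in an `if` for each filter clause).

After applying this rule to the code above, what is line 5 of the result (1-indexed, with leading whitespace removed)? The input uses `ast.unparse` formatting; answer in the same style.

q.append(print(step) // score)

Transformed code:
def work(v, score):
    q = []
    for v in num:
        if 2 != v:
            q.append(print(step) // score)
    xs = 17 // num
    xs *= 24 + score
    score = 20 + 38
    num = score + 17
    xs = num // q
    score = q
    return q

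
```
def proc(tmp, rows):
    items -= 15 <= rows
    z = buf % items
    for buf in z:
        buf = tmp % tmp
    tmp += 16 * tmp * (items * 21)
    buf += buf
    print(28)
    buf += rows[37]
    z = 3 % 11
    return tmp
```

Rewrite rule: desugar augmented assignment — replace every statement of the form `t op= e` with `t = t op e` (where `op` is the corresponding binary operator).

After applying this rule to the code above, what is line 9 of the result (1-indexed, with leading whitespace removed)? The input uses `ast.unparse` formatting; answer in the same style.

buf = buf + rows[37]

Transformed code:
def proc(tmp, rows):
    items = items - (15 <= rows)
    z = buf % items
    for buf in z:
        buf = tmp % tmp
    tmp = tmp + 16 * tmp * (items * 21)
    buf = buf + buf
    print(28)
    buf = buf + rows[37]
    z = 3 % 11
    return tmp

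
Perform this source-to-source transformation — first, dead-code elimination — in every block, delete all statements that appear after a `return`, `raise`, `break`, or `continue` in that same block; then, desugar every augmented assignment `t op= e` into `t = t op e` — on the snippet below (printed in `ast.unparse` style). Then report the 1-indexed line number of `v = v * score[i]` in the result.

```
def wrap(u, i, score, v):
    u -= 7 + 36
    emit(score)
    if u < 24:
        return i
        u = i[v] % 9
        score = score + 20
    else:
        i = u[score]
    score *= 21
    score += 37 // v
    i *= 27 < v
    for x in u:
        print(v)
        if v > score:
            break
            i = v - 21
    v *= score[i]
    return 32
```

Transformed code:
def wrap(u, i, score, v):
    u = u - (7 + 36)
    emit(score)
    if u < 24:
        return i
    else:
        i = u[score]
    score = score * 21
    score = score + 37 // v
    i = i * (27 < v)
    for x in u:
        print(v)
        if v > score:
            break
    v = v * score[i]
    return 32

15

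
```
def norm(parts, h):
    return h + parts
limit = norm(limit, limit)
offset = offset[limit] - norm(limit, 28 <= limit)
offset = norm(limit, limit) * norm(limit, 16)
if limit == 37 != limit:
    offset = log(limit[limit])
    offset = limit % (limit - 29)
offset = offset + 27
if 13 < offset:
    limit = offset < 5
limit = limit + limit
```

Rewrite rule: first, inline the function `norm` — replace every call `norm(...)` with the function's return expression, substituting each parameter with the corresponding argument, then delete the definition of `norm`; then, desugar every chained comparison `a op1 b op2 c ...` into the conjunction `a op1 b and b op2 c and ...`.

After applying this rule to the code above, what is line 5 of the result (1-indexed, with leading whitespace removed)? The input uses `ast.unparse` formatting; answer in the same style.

Transformed code:
limit = limit + limit
offset = offset[limit] - ((28 <= limit) + limit)
offset = (limit + limit) * (16 + limit)
if limit == 37 and 37 != limit:
    offset = log(limit[limit])
    offset = limit % (limit - 29)
offset = offset + 27
if 13 < offset:
    limit = offset < 5
limit = limit + limit

offset = log(limit[limit])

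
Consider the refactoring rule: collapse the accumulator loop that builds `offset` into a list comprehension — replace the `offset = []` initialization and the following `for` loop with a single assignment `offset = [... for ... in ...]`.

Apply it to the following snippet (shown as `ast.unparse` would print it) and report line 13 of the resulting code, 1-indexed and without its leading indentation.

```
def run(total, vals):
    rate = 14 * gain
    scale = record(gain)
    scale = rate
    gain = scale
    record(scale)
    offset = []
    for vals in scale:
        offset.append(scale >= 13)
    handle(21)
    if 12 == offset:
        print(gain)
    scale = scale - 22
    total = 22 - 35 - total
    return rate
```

Transformed code:
def run(total, vals):
    rate = 14 * gain
    scale = record(gain)
    scale = rate
    gain = scale
    record(scale)
    offset = [scale >= 13 for vals in scale]
    handle(21)
    if 12 == offset:
        print(gain)
    scale = scale - 22
    total = 22 - 35 - total
    return rate

return rate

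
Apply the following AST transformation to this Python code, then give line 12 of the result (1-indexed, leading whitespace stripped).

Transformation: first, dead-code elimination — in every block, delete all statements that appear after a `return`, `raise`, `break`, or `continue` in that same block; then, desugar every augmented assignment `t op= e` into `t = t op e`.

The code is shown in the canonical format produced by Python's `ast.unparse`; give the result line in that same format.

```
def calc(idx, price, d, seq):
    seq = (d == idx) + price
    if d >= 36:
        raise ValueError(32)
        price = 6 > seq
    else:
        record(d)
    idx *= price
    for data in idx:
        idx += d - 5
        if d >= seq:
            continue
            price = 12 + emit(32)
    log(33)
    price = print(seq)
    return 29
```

Transformed code:
def calc(idx, price, d, seq):
    seq = (d == idx) + price
    if d >= 36:
        raise ValueError(32)
    else:
        record(d)
    idx = idx * price
    for data in idx:
        idx = idx + (d - 5)
        if d >= seq:
            continue
    log(33)
    price = print(seq)
    return 29

log(33)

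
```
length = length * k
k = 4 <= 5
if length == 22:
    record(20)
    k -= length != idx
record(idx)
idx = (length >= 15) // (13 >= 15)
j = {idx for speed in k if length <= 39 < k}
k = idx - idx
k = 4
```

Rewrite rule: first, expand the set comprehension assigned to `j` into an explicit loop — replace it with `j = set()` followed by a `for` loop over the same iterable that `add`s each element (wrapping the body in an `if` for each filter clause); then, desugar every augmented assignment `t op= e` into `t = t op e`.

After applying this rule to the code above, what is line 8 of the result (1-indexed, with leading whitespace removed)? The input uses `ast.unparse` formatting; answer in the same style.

j = set()

Transformed code:
length = length * k
k = 4 <= 5
if length == 22:
    record(20)
    k = k - (length != idx)
record(idx)
idx = (length >= 15) // (13 >= 15)
j = set()
for speed in k:
    if length <= 39 < k:
        j.add(idx)
k = idx - idx
k = 4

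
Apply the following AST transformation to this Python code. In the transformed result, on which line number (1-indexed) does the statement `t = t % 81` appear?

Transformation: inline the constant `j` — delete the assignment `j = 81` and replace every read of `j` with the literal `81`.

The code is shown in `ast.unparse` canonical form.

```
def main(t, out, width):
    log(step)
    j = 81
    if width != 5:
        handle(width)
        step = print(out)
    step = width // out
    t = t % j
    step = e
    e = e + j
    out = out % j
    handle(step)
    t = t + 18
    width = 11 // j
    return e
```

Transformed code:
def main(t, out, width):
    log(step)
    if width != 5:
        handle(width)
        step = print(out)
    step = width // out
    t = t % 81
    step = e
    e = e + 81
    out = out % 81
    handle(step)
    t = t + 18
    width = 11 // 81
    return e

7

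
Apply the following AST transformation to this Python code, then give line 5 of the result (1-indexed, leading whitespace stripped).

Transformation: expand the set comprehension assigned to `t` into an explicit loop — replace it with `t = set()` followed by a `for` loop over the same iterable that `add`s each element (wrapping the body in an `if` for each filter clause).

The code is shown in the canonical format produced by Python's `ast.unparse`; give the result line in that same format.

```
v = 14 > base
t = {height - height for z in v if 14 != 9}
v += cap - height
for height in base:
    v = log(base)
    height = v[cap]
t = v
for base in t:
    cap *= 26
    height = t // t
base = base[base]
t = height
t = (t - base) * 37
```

t.add(height - height)

Transformed code:
v = 14 > base
t = set()
for z in v:
    if 14 != 9:
        t.add(height - height)
v += cap - height
for height in base:
    v = log(base)
    height = v[cap]
t = v
for base in t:
    cap *= 26
    height = t // t
base = base[base]
t = height
t = (t - base) * 37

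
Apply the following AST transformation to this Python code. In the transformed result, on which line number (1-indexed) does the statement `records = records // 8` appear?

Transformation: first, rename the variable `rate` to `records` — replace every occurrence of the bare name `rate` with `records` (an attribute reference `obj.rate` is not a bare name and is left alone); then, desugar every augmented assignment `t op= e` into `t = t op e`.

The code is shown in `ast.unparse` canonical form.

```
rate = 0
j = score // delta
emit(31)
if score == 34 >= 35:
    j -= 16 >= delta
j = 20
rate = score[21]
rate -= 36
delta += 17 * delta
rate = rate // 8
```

10

Transformed code:
records = 0
j = score // delta
emit(31)
if score == 34 >= 35:
    j = j - (16 >= delta)
j = 20
records = score[21]
records = records - 36
delta = delta + 17 * delta
records = records // 8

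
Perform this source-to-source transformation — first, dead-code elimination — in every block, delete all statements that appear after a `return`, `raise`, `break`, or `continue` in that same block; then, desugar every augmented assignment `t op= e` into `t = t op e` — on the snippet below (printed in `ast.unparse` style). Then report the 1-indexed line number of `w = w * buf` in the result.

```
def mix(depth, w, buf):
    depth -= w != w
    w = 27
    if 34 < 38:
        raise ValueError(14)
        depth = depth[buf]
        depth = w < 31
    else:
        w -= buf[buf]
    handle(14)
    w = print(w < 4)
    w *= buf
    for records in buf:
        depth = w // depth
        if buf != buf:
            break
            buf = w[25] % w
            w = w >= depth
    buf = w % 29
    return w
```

10

Transformed code:
def mix(depth, w, buf):
    depth = depth - (w != w)
    w = 27
    if 34 < 38:
        raise ValueError(14)
    else:
        w = w - buf[buf]
    handle(14)
    w = print(w < 4)
    w = w * buf
    for records in buf:
        depth = w // depth
        if buf != buf:
            break
    buf = w % 29
    return w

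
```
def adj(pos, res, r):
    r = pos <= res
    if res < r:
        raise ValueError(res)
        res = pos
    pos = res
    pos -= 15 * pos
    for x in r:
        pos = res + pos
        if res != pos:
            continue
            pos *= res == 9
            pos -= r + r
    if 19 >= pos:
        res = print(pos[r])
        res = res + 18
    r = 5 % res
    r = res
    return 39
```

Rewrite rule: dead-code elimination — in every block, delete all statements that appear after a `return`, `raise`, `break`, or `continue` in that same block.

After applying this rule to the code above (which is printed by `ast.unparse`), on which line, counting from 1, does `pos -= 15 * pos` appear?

6

Transformed code:
def adj(pos, res, r):
    r = pos <= res
    if res < r:
        raise ValueError(res)
    pos = res
    pos -= 15 * pos
    for x in r:
        pos = res + pos
        if res != pos:
            continue
    if 19 >= pos:
        res = print(pos[r])
        res = res + 18
    r = 5 % res
    r = res
    return 39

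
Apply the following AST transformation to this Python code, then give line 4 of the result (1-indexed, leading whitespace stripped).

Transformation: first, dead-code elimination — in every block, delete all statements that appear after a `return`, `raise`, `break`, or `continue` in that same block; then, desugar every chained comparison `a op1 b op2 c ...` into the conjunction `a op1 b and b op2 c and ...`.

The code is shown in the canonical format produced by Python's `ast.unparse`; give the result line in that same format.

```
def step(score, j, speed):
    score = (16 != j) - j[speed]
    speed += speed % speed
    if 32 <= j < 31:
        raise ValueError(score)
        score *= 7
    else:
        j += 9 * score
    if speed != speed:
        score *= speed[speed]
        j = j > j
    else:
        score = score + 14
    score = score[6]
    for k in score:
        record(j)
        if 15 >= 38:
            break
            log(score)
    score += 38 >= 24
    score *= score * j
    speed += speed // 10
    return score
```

Transformed code:
def step(score, j, speed):
    score = (16 != j) - j[speed]
    speed += speed % speed
    if 32 <= j and j < 31:
        raise ValueError(score)
    else:
        j += 9 * score
    if speed != speed:
        score *= speed[speed]
        j = j > j
    else:
        score = score + 14
    score = score[6]
    for k in score:
        record(j)
        if 15 >= 38:
            break
    score += 38 >= 24
    score *= score * j
    speed += speed // 10
    return score

if 32 <= j and j < 31:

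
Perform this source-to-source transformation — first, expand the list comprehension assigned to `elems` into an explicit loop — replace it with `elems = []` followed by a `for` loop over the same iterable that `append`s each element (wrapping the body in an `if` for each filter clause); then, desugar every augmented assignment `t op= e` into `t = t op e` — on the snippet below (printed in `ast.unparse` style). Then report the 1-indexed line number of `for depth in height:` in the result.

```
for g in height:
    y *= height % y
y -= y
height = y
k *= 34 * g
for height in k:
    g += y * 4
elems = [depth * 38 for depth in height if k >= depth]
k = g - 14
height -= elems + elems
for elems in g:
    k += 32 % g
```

Transformed code:
for g in height:
    y = y * (height % y)
y = y - y
height = y
k = k * (34 * g)
for height in k:
    g = g + y * 4
elems = []
for depth in height:
    if k >= depth:
        elems.append(depth * 38)
k = g - 14
height = height - (elems + elems)
for elems in g:
    k = k + 32 % g

9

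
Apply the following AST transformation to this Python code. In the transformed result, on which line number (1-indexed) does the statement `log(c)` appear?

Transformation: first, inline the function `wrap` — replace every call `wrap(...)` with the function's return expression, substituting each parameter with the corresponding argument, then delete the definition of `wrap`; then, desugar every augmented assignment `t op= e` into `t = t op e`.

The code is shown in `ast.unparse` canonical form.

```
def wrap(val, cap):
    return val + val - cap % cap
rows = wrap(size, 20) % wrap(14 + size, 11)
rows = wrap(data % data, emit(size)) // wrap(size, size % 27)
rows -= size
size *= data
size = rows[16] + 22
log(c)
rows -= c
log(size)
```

6

Transformed code:
rows = (size + size - 20 % 20) % (14 + size + (14 + size) - 11 % 11)
rows = (data % data + data % data - emit(size) % emit(size)) // (size + size - size % 27 % (size % 27))
rows = rows - size
size = size * data
size = rows[16] + 22
log(c)
rows = rows - c
log(size)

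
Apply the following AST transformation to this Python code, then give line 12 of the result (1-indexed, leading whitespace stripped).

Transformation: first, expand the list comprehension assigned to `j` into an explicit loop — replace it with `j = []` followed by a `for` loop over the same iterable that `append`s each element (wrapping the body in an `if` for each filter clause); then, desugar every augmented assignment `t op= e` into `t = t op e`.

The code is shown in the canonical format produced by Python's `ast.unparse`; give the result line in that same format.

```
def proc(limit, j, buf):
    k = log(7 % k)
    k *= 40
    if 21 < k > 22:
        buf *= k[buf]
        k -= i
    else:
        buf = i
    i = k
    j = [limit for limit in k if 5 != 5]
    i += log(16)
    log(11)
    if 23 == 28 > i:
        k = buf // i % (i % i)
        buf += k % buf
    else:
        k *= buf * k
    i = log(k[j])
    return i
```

if 5 != 5:

Transformed code:
def proc(limit, j, buf):
    k = log(7 % k)
    k = k * 40
    if 21 < k > 22:
        buf = buf * k[buf]
        k = k - i
    else:
        buf = i
    i = k
    j = []
    for limit in k:
        if 5 != 5:
            j.append(limit)
    i = i + log(16)
    log(11)
    if 23 == 28 > i:
        k = buf // i % (i % i)
        buf = buf + k % buf
    else:
        k = k * (buf * k)
    i = log(k[j])
    return i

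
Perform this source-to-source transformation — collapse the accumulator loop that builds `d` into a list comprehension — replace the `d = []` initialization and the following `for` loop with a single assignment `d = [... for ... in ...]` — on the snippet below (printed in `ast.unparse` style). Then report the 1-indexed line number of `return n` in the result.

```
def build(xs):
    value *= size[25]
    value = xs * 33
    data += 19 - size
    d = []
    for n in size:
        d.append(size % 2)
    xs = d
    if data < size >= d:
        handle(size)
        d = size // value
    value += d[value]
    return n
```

Transformed code:
def build(xs):
    value *= size[25]
    value = xs * 33
    data += 19 - size
    d = [size % 2 for n in size]
    xs = d
    if data < size >= d:
        handle(size)
        d = size // value
    value += d[value]
    return n

11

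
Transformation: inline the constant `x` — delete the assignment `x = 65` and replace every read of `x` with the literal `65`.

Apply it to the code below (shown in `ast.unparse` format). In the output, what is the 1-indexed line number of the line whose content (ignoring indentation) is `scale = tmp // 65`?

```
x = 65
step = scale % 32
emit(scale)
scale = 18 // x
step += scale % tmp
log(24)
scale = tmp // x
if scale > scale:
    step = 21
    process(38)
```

Transformed code:
step = scale % 32
emit(scale)
scale = 18 // 65
step += scale % tmp
log(24)
scale = tmp // 65
if scale > scale:
    step = 21
    process(38)

6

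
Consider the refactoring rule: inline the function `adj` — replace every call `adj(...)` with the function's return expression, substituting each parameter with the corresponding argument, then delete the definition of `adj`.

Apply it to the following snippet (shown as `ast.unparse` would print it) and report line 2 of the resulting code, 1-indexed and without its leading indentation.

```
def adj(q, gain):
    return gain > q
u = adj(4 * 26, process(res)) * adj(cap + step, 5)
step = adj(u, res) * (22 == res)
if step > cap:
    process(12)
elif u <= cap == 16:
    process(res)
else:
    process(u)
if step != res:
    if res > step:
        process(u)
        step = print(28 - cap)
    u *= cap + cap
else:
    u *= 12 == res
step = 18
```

Transformed code:
u = (process(res) > 4 * 26) * (5 > cap + step)
step = (res > u) * (22 == res)
if step > cap:
    process(12)
elif u <= cap == 16:
    process(res)
else:
    process(u)
if step != res:
    if res > step:
        process(u)
        step = print(28 - cap)
    u *= cap + cap
else:
    u *= 12 == res
step = 18

step = (res > u) * (22 == res)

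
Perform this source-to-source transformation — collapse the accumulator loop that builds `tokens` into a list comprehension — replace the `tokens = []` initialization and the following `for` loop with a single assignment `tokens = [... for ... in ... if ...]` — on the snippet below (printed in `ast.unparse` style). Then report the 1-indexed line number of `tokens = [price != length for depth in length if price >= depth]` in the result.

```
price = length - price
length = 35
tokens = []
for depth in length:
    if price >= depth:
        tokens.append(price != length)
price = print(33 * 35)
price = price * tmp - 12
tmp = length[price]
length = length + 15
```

Transformed code:
price = length - price
length = 35
tokens = [price != length for depth in length if price >= depth]
price = print(33 * 35)
price = price * tmp - 12
tmp = length[price]
length = length + 15

3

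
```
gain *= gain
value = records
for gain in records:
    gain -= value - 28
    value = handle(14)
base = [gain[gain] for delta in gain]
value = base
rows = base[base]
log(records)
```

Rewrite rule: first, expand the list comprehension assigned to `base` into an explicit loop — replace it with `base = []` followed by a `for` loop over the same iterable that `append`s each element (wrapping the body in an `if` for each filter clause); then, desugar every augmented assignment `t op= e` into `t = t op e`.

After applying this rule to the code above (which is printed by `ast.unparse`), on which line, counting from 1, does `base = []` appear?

Transformed code:
gain = gain * gain
value = records
for gain in records:
    gain = gain - (value - 28)
    value = handle(14)
base = []
for delta in gain:
    base.append(gain[gain])
value = base
rows = base[base]
log(records)

6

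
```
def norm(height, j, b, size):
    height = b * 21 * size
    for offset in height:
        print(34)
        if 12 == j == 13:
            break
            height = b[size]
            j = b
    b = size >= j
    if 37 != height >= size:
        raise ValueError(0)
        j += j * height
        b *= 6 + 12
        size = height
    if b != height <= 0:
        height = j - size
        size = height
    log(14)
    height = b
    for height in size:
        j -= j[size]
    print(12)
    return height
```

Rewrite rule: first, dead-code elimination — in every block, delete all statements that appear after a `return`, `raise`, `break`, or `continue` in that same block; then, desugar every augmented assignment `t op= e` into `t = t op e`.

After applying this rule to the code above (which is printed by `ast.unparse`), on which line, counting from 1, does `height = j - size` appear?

Transformed code:
def norm(height, j, b, size):
    height = b * 21 * size
    for offset in height:
        print(34)
        if 12 == j == 13:
            break
    b = size >= j
    if 37 != height >= size:
        raise ValueError(0)
    if b != height <= 0:
        height = j - size
        size = height
    log(14)
    height = b
    for height in size:
        j = j - j[size]
    print(12)
    return height

11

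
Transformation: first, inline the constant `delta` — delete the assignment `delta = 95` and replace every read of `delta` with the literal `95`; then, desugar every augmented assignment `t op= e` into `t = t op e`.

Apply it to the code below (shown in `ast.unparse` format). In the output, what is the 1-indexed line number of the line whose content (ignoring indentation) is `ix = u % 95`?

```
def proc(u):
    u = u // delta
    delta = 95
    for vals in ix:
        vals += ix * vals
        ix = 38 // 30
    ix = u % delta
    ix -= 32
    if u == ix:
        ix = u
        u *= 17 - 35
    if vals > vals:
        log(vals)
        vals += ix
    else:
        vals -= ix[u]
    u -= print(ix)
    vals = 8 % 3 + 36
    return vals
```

Transformed code:
def proc(u):
    u = u // 95
    for vals in ix:
        vals = vals + ix * vals
        ix = 38 // 30
    ix = u % 95
    ix = ix - 32
    if u == ix:
        ix = u
        u = u * (17 - 35)
    if vals > vals:
        log(vals)
        vals = vals + ix
    else:
        vals = vals - ix[u]
    u = u - print(ix)
    vals = 8 % 3 + 36
    return vals

6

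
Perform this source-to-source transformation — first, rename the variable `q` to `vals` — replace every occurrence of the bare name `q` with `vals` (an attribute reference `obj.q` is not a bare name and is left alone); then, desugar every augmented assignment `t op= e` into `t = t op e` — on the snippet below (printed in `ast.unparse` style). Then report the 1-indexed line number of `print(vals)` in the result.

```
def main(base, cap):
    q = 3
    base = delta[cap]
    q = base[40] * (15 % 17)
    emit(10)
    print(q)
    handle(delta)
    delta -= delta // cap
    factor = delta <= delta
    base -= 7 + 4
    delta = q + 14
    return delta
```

6

Transformed code:
def main(base, cap):
    vals = 3
    base = delta[cap]
    vals = base[40] * (15 % 17)
    emit(10)
    print(vals)
    handle(delta)
    delta = delta - delta // cap
    factor = delta <= delta
    base = base - (7 + 4)
    delta = vals + 14
    return delta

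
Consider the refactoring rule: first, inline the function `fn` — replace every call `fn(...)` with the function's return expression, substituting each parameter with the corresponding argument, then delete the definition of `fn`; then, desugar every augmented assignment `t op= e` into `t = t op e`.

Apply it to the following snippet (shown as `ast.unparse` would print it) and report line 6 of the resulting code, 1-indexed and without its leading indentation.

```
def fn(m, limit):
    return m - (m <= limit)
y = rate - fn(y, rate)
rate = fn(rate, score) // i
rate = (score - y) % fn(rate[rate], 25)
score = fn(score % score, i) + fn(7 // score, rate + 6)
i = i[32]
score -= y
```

Transformed code:
y = rate - (y - (y <= rate))
rate = (rate - (rate <= score)) // i
rate = (score - y) % (rate[rate] - (rate[rate] <= 25))
score = score % score - (score % score <= i) + (7 // score - (7 // score <= rate + 6))
i = i[32]
score = score - y

score = score - y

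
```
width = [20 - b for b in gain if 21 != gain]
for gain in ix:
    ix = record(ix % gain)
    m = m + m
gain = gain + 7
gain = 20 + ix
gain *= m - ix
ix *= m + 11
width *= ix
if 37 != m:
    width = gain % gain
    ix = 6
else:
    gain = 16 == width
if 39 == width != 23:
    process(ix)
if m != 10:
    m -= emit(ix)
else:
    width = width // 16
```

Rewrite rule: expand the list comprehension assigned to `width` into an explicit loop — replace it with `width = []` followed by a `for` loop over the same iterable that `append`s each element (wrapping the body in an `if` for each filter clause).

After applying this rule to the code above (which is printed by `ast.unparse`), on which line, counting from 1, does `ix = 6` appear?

Transformed code:
width = []
for b in gain:
    if 21 != gain:
        width.append(20 - b)
for gain in ix:
    ix = record(ix % gain)
    m = m + m
gain = gain + 7
gain = 20 + ix
gain *= m - ix
ix *= m + 11
width *= ix
if 37 != m:
    width = gain % gain
    ix = 6
else:
    gain = 16 == width
if 39 == width != 23:
    process(ix)
if m != 10:
    m -= emit(ix)
else:
    width = width // 16

15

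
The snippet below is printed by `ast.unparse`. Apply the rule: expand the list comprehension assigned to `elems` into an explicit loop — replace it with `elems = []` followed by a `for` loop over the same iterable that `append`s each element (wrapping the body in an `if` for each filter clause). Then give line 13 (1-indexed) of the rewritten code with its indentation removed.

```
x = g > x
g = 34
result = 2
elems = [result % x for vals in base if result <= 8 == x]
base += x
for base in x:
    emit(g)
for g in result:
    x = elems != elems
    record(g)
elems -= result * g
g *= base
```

record(g)

Transformed code:
x = g > x
g = 34
result = 2
elems = []
for vals in base:
    if result <= 8 == x:
        elems.append(result % x)
base += x
for base in x:
    emit(g)
for g in result:
    x = elems != elems
    record(g)
elems -= result * g
g *= base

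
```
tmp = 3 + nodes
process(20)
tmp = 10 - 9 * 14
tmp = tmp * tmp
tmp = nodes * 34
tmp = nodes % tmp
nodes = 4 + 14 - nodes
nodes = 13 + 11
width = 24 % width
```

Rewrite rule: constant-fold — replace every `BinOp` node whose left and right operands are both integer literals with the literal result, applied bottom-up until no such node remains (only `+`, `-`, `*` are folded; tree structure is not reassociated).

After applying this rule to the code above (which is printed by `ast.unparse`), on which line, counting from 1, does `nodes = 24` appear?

Transformed code:
tmp = 3 + nodes
process(20)
tmp = -116
tmp = tmp * tmp
tmp = nodes * 34
tmp = nodes % tmp
nodes = 18 - nodes
nodes = 24
width = 24 % width

8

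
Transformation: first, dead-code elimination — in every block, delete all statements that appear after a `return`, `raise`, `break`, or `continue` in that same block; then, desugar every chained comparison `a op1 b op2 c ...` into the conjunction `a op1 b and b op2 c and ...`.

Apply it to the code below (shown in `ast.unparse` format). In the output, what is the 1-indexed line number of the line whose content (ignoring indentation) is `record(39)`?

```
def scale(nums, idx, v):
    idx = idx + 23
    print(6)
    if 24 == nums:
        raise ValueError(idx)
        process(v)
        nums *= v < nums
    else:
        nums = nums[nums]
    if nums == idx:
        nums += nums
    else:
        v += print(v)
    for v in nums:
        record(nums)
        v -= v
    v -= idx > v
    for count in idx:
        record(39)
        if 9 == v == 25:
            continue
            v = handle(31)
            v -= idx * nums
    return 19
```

Transformed code:
def scale(nums, idx, v):
    idx = idx + 23
    print(6)
    if 24 == nums:
        raise ValueError(idx)
    else:
        nums = nums[nums]
    if nums == idx:
        nums += nums
    else:
        v += print(v)
    for v in nums:
        record(nums)
        v -= v
    v -= idx > v
    for count in idx:
        record(39)
        if 9 == v and v == 25:
            continue
    return 19

17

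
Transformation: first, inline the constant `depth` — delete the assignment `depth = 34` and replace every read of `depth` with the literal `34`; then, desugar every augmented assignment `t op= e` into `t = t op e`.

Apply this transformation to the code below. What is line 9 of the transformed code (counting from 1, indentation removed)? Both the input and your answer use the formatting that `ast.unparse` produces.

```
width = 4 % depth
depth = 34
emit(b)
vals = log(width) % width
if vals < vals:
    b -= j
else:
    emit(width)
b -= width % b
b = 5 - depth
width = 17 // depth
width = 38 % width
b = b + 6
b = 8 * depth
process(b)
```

Transformed code:
width = 4 % 34
emit(b)
vals = log(width) % width
if vals < vals:
    b = b - j
else:
    emit(width)
b = b - width % b
b = 5 - 34
width = 17 // 34
width = 38 % width
b = b + 6
b = 8 * 34
process(b)

b = 5 - 34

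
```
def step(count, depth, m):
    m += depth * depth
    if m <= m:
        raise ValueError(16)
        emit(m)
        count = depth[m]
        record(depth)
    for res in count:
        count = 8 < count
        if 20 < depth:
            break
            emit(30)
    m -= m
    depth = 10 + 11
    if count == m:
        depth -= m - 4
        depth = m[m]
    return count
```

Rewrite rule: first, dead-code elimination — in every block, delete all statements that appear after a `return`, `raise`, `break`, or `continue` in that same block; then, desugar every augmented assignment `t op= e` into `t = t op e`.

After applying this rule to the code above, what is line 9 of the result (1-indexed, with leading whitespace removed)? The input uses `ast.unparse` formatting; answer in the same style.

m = m - m

Transformed code:
def step(count, depth, m):
    m = m + depth * depth
    if m <= m:
        raise ValueError(16)
    for res in count:
        count = 8 < count
        if 20 < depth:
            break
    m = m - m
    depth = 10 + 11
    if count == m:
        depth = depth - (m - 4)
        depth = m[m]
    return count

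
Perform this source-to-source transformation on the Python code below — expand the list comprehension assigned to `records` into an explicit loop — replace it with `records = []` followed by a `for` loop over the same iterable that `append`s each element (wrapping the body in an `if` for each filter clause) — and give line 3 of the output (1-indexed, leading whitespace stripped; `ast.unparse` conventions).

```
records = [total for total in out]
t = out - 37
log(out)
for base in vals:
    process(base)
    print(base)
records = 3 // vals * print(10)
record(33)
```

Transformed code:
records = []
for total in out:
    records.append(total)
t = out - 37
log(out)
for base in vals:
    process(base)
    print(base)
records = 3 // vals * print(10)
record(33)

records.append(total)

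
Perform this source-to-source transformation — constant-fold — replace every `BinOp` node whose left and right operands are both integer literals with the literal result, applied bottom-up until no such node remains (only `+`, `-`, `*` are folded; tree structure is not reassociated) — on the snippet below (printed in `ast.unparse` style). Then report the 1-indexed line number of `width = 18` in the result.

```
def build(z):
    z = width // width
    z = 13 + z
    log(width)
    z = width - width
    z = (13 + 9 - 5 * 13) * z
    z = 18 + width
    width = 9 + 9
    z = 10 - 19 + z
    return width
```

8

Transformed code:
def build(z):
    z = width // width
    z = 13 + z
    log(width)
    z = width - width
    z = -43 * z
    z = 18 + width
    width = 18
    z = -9 + z
    return width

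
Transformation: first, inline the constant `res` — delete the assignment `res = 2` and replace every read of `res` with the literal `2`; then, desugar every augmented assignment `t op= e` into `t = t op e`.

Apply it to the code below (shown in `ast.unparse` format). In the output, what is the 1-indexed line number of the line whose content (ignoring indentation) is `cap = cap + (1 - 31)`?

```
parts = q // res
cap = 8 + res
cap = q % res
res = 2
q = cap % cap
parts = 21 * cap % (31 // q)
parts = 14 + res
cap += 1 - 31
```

7

Transformed code:
parts = q // 2
cap = 8 + 2
cap = q % 2
q = cap % cap
parts = 21 * cap % (31 // q)
parts = 14 + 2
cap = cap + (1 - 31)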